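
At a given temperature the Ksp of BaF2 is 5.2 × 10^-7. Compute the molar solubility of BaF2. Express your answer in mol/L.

BaF2(s) ⇌ Ba^2+ + 2 F^-
Ksp = [Ba^2+][F^-]^2
If s mol/L of BaF2 dissolves, [Ba^2+] = s and [F^-] = 2s.
Ksp = s(2s)^2 = 4s^3
Solving, s = (5.2 × 10^-7/4)^(1/3) = 5.1 x 10^-3 M

s = 5.1e-3 M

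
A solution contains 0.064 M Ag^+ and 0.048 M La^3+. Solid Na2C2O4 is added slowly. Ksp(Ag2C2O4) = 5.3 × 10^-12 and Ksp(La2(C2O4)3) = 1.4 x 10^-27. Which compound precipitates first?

Ag2C2O4

Precipitation of each salt starts when its ion product equals its Ksp.
For Ag2C2O4: 5.3 × 10^-12 = (0.064)^2 × [C2O4^2-]  ⇒  [C2O4^2-] = 1.3 × 10^-9 M.
For La2(C2O4)3: 1.4 x 10^-27 = (0.048)^2 × [C2O4^2-]^3  ⇒  [C2O4^2-] = 8.5 x 10^-9 M.
The salt with the lower threshold [C2O4^2-] precipitates first: Ag2C2O4.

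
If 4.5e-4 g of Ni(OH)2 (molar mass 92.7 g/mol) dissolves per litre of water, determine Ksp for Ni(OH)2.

Ksp = 4.6 x 10^-16

Molar solubility s = (4.5 × 10^-4 g/L) / (92.7 g/mol) = 4.85 × 10^-6 M.
Ni(OH)2(s) <=> Ni^2+ + 2 OH^-
For each mole of Ni(OH)2 that dissolves: [Ni^2+] = s, [OH^-] = 2s.
Ksp = [Ni^2+][OH^-]^2
So Ksp = s × (2s)^2 = 4s^3
Ksp = 4 × (4.85 × 10^-6)^3 = 4.6 x 10^-16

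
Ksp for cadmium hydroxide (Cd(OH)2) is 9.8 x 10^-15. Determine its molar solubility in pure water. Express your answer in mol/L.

Cd(OH)2(s) <=> Cd^2+(aq) + 2 OH^-(aq)
Ksp = [Cd^2+][OH^-]^2
With molar solubility s: [Cd^2+] = s, [OH^-] = 2s.
Ksp = s(2s)^2 = 4s^3
s^3 = 9.8 x 10^-15 / 4, so s = 1.3 x 10^-5 M

1.3 × 10^-5 M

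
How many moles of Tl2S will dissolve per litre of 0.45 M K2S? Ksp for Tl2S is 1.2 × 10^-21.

Tl2S(s) <=> 2 Tl^+(aq) + S^2-(aq)
Ksp = [Tl^+]^2[S^2-]
If s mol/L dissolves here, [Tl^+] = 2s, [S^2-] = 0.45 + s ≈ 0.45 (since S^2- from K2S dominates).
Ksp ≈ (2s)^2 × 0.45
s = 2.6 x 10^-11 M
Check: s = 2.6 × 10^-11 ≪ 0.45, so the approximation is valid.

s = 2.6e-11 M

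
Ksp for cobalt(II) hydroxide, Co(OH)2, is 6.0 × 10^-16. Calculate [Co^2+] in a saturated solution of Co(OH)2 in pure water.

Co(OH)2(s) ⇌ Co^2+ + 2 OH^-
Ksp = [Co^2+][OH^-]^2
For each mole of Co(OH)2 that dissolves: [Co^2+] = s, [OH^-] = 2s.
Substituting: Ksp = s(2s)^2 = 4s^3
s = (6.0 × 10^-16 / 4)^(1/3) = 5.31 × 10^-6 M
[Co^2+] = s = 5.3 x 10^-6 M

5.3 x 10^-6 M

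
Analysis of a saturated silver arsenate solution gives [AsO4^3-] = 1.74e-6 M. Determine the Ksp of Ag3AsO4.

Ksp = 2.47 × 10^-22

Ag3AsO4(s) <=> 3 Ag^+(aq) + AsO4^3-(aq)
Stoichiometry gives [Ag^+] = (3/1)[AsO4^3-] = 5.220 × 10^-6 M.
Ksp = [Ag^+]^3[AsO4^3-]
Ksp = (5.220 x 10^-6)^3 × 1.74 x 10^-6 = 2.47 × 10^-22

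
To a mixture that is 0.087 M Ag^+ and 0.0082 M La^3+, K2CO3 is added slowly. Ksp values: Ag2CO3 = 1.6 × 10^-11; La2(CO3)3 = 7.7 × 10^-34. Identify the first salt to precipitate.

La2(CO3)3

Each salt begins to precipitate when Q = Ksp, i.e. when [CO3^2-] reaches its threshold.
For Ag2CO3: 1.6 × 10^-11 = (0.087)^2 × [CO3^2-]  ⇒  [CO3^2-] = 2.1 × 10^-9 M.
For La2(CO3)3: 7.7 × 10^-34 = (0.0082)^2 × [CO3^2-]^3  ⇒  [CO3^2-] = 2.3 × 10^-10 M.
The salt with the lower threshold [CO3^2-] precipitates first: La2(CO3)3.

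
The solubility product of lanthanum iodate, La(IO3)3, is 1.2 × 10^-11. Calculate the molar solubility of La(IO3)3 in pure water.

8.2 × 10^-4 M

La(IO3)3(s) ⇌ La^3+(aq) + 3 IO3^-(aq)
Ksp = [La^3+][IO3^-]^3
For each mole of La(IO3)3 that dissolves: [La^3+] = s, [IO3^-] = 3s.
Substituting: Ksp = s(3s)^3 = 27s^4
s^4 = 1.2 × 10^-11 / 27, so s = 8.2 × 10^-4 M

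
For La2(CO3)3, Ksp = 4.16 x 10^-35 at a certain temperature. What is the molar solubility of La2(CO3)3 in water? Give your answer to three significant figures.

s ≈ 5.21e-8 M

La2(CO3)3(s) ⇌ 2 La^3+(aq) + 3 CO3^2-(aq)
Ksp = [La^3+]^2[CO3^2-]^3
With molar solubility s: [La^3+] = 2s, [CO3^2-] = 3s.
So Ksp = (2s)^2 × (3s)^3 = 108s^5
Solving, s = (4.16 x 10^-35/108)^(1/5) = 5.21 x 10^-8 M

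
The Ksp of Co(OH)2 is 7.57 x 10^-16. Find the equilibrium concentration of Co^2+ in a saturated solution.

5.74 × 10^-6 M

Co(OH)2(s) ⇌ Co^2+ + 2 OH^-
Ksp = [Co^2+][OH^-]^2
With molar solubility s: [Co^2+] = s, [OH^-] = 2s.
Substituting: Ksp = s(2s)^2 = 4s^3
s^3 = 7.57 x 10^-16 / 4, so s = 5.741 × 10^-6 M
[Co^2+] = s = 5.74 × 10^-6 M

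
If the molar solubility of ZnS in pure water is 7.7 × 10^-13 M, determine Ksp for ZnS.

Ksp ≈ 5.9e-25

ZnS(s) <=> Zn^2+(aq) + S^2-(aq)
For each mole of ZnS that dissolves: [Zn^2+] = s, [S^2-] = s.
Ksp = [Zn^2+][S^2-]
Ksp = s × s = s^2
Ksp = (7.7 × 10^-13)^2 = 5.9 × 10^-25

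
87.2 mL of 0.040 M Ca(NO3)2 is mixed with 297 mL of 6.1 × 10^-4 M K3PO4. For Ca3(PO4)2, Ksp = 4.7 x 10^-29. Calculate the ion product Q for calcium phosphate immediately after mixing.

Q = 1.7 × 10^-13

Total volume = 87.2 + 297 = 384.2 mL.
[Ca^2+] = 4.0 × 10^-2 × (87.2/384.2) = 9.08 × 10^-3 M
[PO4^3-] = 6.1 x 10^-4 × (297/384.2) = 4.72 × 10^-4 M
Ca3(PO4)2(s) ⇌ 3 Ca^2+ + 2 PO4^3-, so Q = [Ca^2+]^3[PO4^3-]^2
Q = (9.08 × 10^-3)^3(4.72 x 10^-4)^2 = 1.7 x 10^-13
Q > Ksp, so Ca3(PO4)2 will precipitate.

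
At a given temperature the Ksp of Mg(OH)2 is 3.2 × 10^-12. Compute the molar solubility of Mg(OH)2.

Mg(OH)2(s) ⇌ Mg^2+ + 2 OH^-
Ksp = [Mg^2+][OH^-]^2
Let s = molar solubility. Then [Mg^2+] = s and [OH^-] = 2s.
So Ksp = s × (2s)^2 = 4s^3
s = (3.2 × 10^-12 / 4)^(1/3) = 9.3 x 10^-5 M

9.3 × 10^-5 M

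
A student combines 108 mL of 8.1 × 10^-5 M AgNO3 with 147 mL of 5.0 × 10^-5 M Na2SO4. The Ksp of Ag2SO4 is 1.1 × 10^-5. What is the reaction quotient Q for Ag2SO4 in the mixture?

Q = 3.4 × 10^-14

Total volume = 108 + 147 = 255 mL.
[Ag^+] = 8.1 × 10^-5 × (108/255) = 3.43 × 10^-5 M
[SO4^2-] = 5.0 × 10^-5 × (147/255) = 2.88 x 10^-5 M
Ag2SO4(s) <=> 2 Ag^+ + SO4^2-, so Q = [Ag^+]^2[SO4^2-]
Q = (3.43 × 10^-5)^2(2.88 x 10^-5) = 3.4 x 10^-14
Q < Ksp, so no precipitate of Ag2SO4 forms.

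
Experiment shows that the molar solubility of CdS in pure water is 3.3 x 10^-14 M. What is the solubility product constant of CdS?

Ksp = 1.1 × 10^-27

CdS(s) <=> Cd^2+(aq) + S^2-(aq)
For each mole of CdS that dissolves: [Cd^2+] = s, [S^2-] = s.
Ksp = [Cd^2+][S^2-]
Ksp = s^2
With s = 3.3 x 10^-14: Ksp = 1.1 x 10^-27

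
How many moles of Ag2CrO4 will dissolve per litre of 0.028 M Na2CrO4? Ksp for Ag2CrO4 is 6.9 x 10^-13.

s ≈ 2.5e-6 M

Ag2CrO4(s) ⇌ 2 Ag^+ + CrO4^2-
Ksp = [Ag^+]^2[CrO4^2-]
If s mol/L dissolves here, [Ag^+] = 2s, [CrO4^2-] = 0.028 + s ≈ 0.028 (since CrO4^2- from Na2CrO4 dominates).
Ksp ≈ (2s)^2 × 0.028
s = 2.5 x 10^-6 M
Check: s = 2.5 x 10^-6 ≪ 0.028, so the approximation is valid.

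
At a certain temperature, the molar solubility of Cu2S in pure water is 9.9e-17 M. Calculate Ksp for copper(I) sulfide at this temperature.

Cu2S(s) <=> 2 Cu^+(aq) + S^2-(aq)
With molar solubility s: [Cu^+] = 2s, [S^2-] = s.
Ksp = [Cu^+]^2[S^2-]
Substituting: Ksp = (2s)^2s = 4s^3
Ksp = 4 × (9.9 × 10^-17)^3 = 3.9 × 10^-48

Ksp = 3.9 × 10^-48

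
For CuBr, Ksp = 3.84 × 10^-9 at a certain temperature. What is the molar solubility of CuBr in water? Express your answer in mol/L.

s ≈ 6.20 x 10^-5 M

CuBr(s) ⇌ Cu^+(aq) + Br^-(aq)
Ksp = [Cu^+][Br^-]
If s mol/L of CuBr dissolves, [Cu^+] = s and [Br^-] = s.
Ksp = s × s = s^2
s = (3.84 × 10^-9)^(1/2) = 6.20 x 10^-5 M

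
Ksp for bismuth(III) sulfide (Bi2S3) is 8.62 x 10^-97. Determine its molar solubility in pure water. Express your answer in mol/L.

Bi2S3(s) ⇌ 2 Bi^3+(aq) + 3 S^2-(aq)
Ksp = [Bi^3+]^2[S^2-]^3
With molar solubility s: [Bi^3+] = 2s, [S^2-] = 3s.
So Ksp = (2s)^2 × (3s)^3 = 108s^5
Solving, s = (8.62 x 10^-97/108)^(1/5) = 2.40 × 10^-20 M

s = 2.40e-20 M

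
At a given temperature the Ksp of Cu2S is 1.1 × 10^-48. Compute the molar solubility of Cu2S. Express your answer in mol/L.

Cu2S(s) ⇌ 2 Cu^+ + S^2-
Ksp = [Cu^+]^2[S^2-]
With molar solubility s: [Cu^+] = 2s, [S^2-] = s.
Substituting: Ksp = (2s)^2s = 4s^3
Solving, s = (1.1 × 10^-48/4)^(1/3) = 6.5 x 10^-17 M

s ≈ 6.5e-17 M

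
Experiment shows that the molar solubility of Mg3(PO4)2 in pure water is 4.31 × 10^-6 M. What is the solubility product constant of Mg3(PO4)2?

Mg3(PO4)2(s) <=> 3 Mg^2+(aq) + 2 PO4^3-(aq)
Let s = molar solubility. Then [Mg^2+] = 3s and [PO4^3-] = 2s.
Ksp = [Mg^2+]^3[PO4^3-]^2
So Ksp = (3s)^3 × (2s)^2 = 108s^5
With s = 4.31 × 10^-6: Ksp = 1.61 × 10^-25

1.61 x 10^-25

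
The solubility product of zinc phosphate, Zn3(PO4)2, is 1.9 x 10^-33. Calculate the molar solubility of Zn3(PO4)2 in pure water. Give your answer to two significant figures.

1.1 x 10^-7 M

Zn3(PO4)2(s) <=> 3 Zn^2+ + 2 PO4^3-
Ksp = [Zn^2+]^3[PO4^3-]^2
With molar solubility s: [Zn^2+] = 3s, [PO4^3-] = 2s.
Ksp = (3s)^3(2s)^2 = 108s^5
s^5 = 1.9 x 10^-33 / 108, so s = 1.1 × 10^-7 M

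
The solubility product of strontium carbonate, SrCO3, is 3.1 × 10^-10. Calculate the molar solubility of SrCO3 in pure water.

1.8 × 10^-5 M

SrCO3(s) <=> Sr^2+ + CO3^2-
Ksp = [Sr^2+][CO3^2-]
For each mole of SrCO3 that dissolves: [Sr^2+] = s, [CO3^2-] = s.
Ksp = s^2
s = √(3.1 × 10^-10) = 1.8 × 10^-5 M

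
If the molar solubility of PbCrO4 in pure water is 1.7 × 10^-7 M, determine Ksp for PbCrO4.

PbCrO4(s) <=> Pb^2+ + CrO4^2-
If s mol/L of PbCrO4 dissolves, [Pb^2+] = s and [CrO4^2-] = s.
Ksp = [Pb^2+][CrO4^2-]
Ksp = s^2
With s = 1.7 × 10^-7: Ksp = 2.9 x 10^-14

Ksp ≈ 2.9 x 10^-14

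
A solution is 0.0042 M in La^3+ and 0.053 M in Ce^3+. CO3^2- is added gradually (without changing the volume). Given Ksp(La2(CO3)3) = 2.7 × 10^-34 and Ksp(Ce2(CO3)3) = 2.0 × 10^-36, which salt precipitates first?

Each salt begins to precipitate when Q = Ksp, i.e. when [CO3^2-] reaches its threshold.
For La2(CO3)3: 2.7 × 10^-34 = (0.0042)^2 × [CO3^2-]^3  ⇒  [CO3^2-] = 2.5 × 10^-10 M.
For Ce2(CO3)3: 2.0 × 10^-36 = (0.053)^2 × [CO3^2-]^3  ⇒  [CO3^2-] = 8.9 × 10^-12 M.
The salt with the lower threshold [CO3^2-] precipitates first: Ce2(CO3)3.

Ce2(CO3)3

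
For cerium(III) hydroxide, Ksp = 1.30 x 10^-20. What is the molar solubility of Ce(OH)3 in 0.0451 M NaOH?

Ce(OH)3(s) ⇌ Ce^3+ + 3 OH^-
Ksp = [Ce^3+][OH^-]^3
Let s = moles of Ce(OH)3 that dissolve per litre. [Ce^3+] = s, [OH^-] = 0.0451 + 3s ≈ 0.0451 (common-ion effect: OH^- is already 0.0451 M).
Ksp ≈ s × (0.0451)^3
s = 1.42 × 10^-16 M
Check: 3s = 4.3 × 10^-16 ≪ 0.0451, so the approximation is valid.

1.42 x 10^-16 M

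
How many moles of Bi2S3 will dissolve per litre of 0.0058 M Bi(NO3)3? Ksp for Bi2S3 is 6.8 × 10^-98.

Bi2S3(s) ⇌ 2 Bi^3+ + 3 S^2-
Ksp = [Bi^3+]^2[S^2-]^3
Let s = moles of Bi2S3 that dissolve per litre. [Bi^3+] = 0.0058 + 2s ≈ 0.0058, [S^2-] = 3s (common-ion effect: Bi^3+ is already 0.0058 M).
Ksp ≈ (0.0058)^2 × (3s)^3
s = 4.2 × 10^-32 M
Check: 2s = 8.4 × 10^-32 ≪ 0.0058, so the approximation is valid.

4.2 × 10^-32 M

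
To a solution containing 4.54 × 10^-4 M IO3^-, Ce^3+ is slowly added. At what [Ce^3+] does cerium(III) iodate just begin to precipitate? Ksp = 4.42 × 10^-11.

0.472 M

Ce(IO3)3(s) ⇌ Ce^3+ + 3 IO3^-
Ksp = [Ce^3+][IO3^-]^3
Precipitation begins when Q = Ksp. With [IO3^-] = 4.54 × 10^-4 M:
4.42 × 10^-11 = (4.54 × 10^-4)^3 × [Ce^3+]
[Ce^3+] = (4.42 × 10^-11 / 9.358 × 10^-11) = 4.72 × 10^-1 M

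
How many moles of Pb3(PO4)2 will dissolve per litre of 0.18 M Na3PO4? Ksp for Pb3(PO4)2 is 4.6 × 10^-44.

Pb3(PO4)2(s) ⇌ 3 Pb^2+(aq) + 2 PO4^3-(aq)
Ksp = [Pb^2+]^3[PO4^3-]^2
Let s be the molar solubility in this solution. [Pb^2+] = 3s, [PO4^3-] = 0.18 + 2s ≈ 0.18 (Ksp is small, so little additional dissolves).
Ksp ≈ (3s)^3 × (0.18)^2
s = 3.7 × 10^-15 M
Check: 2s = 7.5 × 10^-15 ≪ 0.18, so the approximation is valid.

s ≈ 3.7 × 10^-15 M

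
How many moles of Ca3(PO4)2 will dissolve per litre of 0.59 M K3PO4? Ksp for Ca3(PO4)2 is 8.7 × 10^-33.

9.7 x 10^-12 M

Ca3(PO4)2(s) ⇌ 3 Ca^2+(aq) + 2 PO4^3-(aq)
Ksp = [Ca^2+]^3[PO4^3-]^2
If s mol/L dissolves here, [Ca^2+] = 3s, [PO4^3-] = 0.59 + 2s ≈ 0.59 (Ksp is small, so little additional dissolves).
Ksp ≈ (3s)^3 × (0.59)^2
s = 9.7 x 10^-12 M
Check: 2s = 1.9 × 10^-11 ≪ 0.59, so the approximation is valid.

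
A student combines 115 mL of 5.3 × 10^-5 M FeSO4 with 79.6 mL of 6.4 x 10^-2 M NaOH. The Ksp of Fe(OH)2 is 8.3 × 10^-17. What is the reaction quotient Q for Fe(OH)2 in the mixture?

Q ≈ 2.1 × 10^-8

Total volume = 115 + 79.6 = 194.6 mL.
[Fe^2+] = 5.3 × 10^-5 × (115/194.6) = 3.13 x 10^-5 M
[OH^-] = 6.4 × 10^-2 × (79.6/194.6) = 2.62 × 10^-2 M
Fe(OH)2(s) <=> Fe^2+ + 2 OH^-, so Q = [Fe^2+][OH^-]^2
Q = (3.13 x 10^-5)(2.62 × 10^-2)^2 = 2.1 × 10^-8
Q > Ksp, so Fe(OH)2 will precipitate.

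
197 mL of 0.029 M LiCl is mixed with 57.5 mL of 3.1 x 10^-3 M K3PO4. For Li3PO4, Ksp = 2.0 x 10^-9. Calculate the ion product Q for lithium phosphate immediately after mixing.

Q ≈ 7.9 × 10^-9

Total volume = 197 + 57.5 = 254.5 mL.
[Li^+] = 2.9 × 10^-2 × (197/254.5) = 2.24 × 10^-2 M
[PO4^3-] = 3.1 × 10^-3 × (57.5/254.5) = 7.00 × 10^-4 M
Li3PO4(s) ⇌ 3 Li^+(aq) + PO4^3-(aq), so Q = [Li^+]^3[PO4^3-]
Q = (2.24 × 10^-2)^3(7.00 x 10^-4) = 7.9 x 10^-9
Q > Ksp, so Li3PO4 will precipitate.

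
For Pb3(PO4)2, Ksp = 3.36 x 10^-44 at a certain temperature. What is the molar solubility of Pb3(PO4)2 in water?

Pb3(PO4)2(s) <=> 3 Pb^2+ + 2 PO4^3-
Ksp = [Pb^2+]^3[PO4^3-]^2
If s mol/L of Pb3(PO4)2 dissolves, [Pb^2+] = 3s and [PO4^3-] = 2s.
Ksp = (3s)^3(2s)^2 = 108s^5
s = (3.36 x 10^-44 / 108)^(1/5) = 7.92 × 10^-10 M

7.92 × 10^-10 M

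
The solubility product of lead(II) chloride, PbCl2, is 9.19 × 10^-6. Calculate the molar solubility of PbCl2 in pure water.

PbCl2(s) <=> Pb^2+ + 2 Cl^-
Ksp = [Pb^2+][Cl^-]^2
With molar solubility s: [Pb^2+] = s, [Cl^-] = 2s.
Substituting: Ksp = s(2s)^2 = 4s^3
s = (9.19 × 10^-6 / 4)^(1/3) = 1.32 × 10^-2 M

s ≈ 0.0132 M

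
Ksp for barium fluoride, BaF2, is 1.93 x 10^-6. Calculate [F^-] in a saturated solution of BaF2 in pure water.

BaF2(s) ⇌ Ba^2+ + 2 F^-
Ksp = [Ba^2+][F^-]^2
With molar solubility s: [Ba^2+] = s, [F^-] = 2s.
So Ksp = s × (2s)^2 = 4s^3
s = (1.93 x 10^-6 / 4)^(1/3) = 7.843 × 10^-3 M
[F^-] = 2s = 1.57 × 10^-2 M

[F^-] = 1.57e-2 M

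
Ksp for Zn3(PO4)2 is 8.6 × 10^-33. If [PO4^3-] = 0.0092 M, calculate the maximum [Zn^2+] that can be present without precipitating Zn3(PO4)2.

[Zn^2+] = 4.7 x 10^-10 M

Zn3(PO4)2(s) <=> 3 Zn^2+ + 2 PO4^3-
Ksp = [Zn^2+]^3[PO4^3-]^2
Precipitation begins when Q = Ksp. With [PO4^3-] = 0.0092 M:
8.6 × 10^-33 = (0.0092)^2 × [Zn^2+]^3
[Zn^2+] = (8.6 × 10^-33 / 8.46 x 10^-5)^(1/3) = 4.7 x 10^-10 M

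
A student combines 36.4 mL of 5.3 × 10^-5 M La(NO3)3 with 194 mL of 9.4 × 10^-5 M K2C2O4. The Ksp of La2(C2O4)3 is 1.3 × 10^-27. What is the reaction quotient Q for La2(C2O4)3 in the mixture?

Q = 3.5 × 10^-23

Total volume = 36.4 + 194 = 230.4 mL.
[La^3+] = 5.3 x 10^-5 × (36.4/230.4) = 8.37 × 10^-6 M
[C2O4^2-] = 9.4 × 10^-5 × (194/230.4) = 7.91 × 10^-5 M
La2(C2O4)3(s) <=> 2 La^3+ + 3 C2O4^2-, so Q = [La^3+]^2[C2O4^2-]^3
Q = (8.37 × 10^-6)^2(7.91 × 10^-5)^3 = 3.5 x 10^-23
Q > Ksp, so La2(C2O4)3 will precipitate.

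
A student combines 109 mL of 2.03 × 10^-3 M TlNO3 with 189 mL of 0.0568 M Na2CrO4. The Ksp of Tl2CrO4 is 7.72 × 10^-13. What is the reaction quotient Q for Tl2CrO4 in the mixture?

Total volume = 109 + 189 = 298 mL.
[Tl^+] = 2.03 × 10^-3 × (109/298) = 7.425 × 10^-4 M
[CrO4^2-] = 5.68 × 10^-2 × (189/298) = 3.602 × 10^-2 M
Tl2CrO4(s) <=> 2 Tl^+(aq) + CrO4^2-(aq), so Q = [Tl^+]^2[CrO4^2-]
Q = (7.425 × 10^-4)^2(3.602 × 10^-2) = 1.99 × 10^-8
Q > Ksp, so Tl2CrO4 will precipitate.

Q = 1.99e-8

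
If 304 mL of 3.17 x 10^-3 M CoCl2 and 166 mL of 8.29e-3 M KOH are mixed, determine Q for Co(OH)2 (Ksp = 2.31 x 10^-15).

Total volume = 304 + 166 = 470 mL.
[Co^2+] = 3.17 × 10^-3 × (304/470) = 2.050 × 10^-3 M
[OH^-] = 8.29 × 10^-3 × (166/470) = 2.928 × 10^-3 M
Co(OH)2(s) ⇌ Co^2+(aq) + 2 OH^-(aq), so Q = [Co^2+][OH^-]^2
Q = (2.050 × 10^-3)(2.928 x 10^-3)^2 = 1.76 × 10^-8
Q > Ksp, so Co(OH)2 will precipitate.

Q ≈ 1.76e-8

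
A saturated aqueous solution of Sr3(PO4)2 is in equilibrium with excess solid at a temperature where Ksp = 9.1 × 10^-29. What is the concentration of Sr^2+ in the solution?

Sr3(PO4)2(s) ⇌ 3 Sr^2+(aq) + 2 PO4^3-(aq)
Ksp = [Sr^2+]^3[PO4^3-]^2
Let s = molar solubility. Then [Sr^2+] = 3s and [PO4^3-] = 2s.
Ksp = (3s)^3(2s)^2 = 108s^5
s^5 = 9.1 × 10^-29 / 108, so s = 9.66 × 10^-7 M
[Sr^2+] = 3s = 2.9 × 10^-6 M

2.9e-6 M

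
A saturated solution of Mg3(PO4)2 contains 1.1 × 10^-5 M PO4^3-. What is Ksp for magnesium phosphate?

Ksp = 5.4e-25

Mg3(PO4)2(s) <=> 3 Mg^2+(aq) + 2 PO4^3-(aq)
Stoichiometry gives [Mg^2+] = (3/2)[PO4^3-] = 1.65 x 10^-5 M.
Ksp = [Mg^2+]^3[PO4^3-]^2
Ksp = (1.65 × 10^-5)^3 × (1.1 x 10^-5)^2 = 5.4 × 10^-25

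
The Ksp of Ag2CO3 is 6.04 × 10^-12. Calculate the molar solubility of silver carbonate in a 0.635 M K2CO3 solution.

Ag2CO3(s) <=> 2 Ag^+(aq) + CO3^2-(aq)
Ksp = [Ag^+]^2[CO3^2-]
Let s be the molar solubility in this solution. [Ag^+] = 2s, [CO3^2-] = 0.635 + s ≈ 0.635 (common-ion effect: CO3^2- is already 0.635 M).
Ksp ≈ (2s)^2 × 0.635
s = 1.54 × 10^-6 M
Check: s = 1.5 × 10^-6 ≪ 0.635, so the approximation is valid.

s = 1.54 × 10^-6 M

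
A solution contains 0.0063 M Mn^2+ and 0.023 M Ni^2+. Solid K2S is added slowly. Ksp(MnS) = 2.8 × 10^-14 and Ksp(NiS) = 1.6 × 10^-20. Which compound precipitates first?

Precipitation of each salt starts when its ion product equals its Ksp.
For MnS: 2.8 × 10^-14 = 0.0063 × [S^2-]  ⇒  [S^2-] = 4.4 × 10^-12 M.
For NiS: 1.6 × 10^-20 = 0.023 × [S^2-]  ⇒  [S^2-] = 7.0 × 10^-19 M.
The salt with the lower threshold [S^2-] precipitates first: NiS.

NiS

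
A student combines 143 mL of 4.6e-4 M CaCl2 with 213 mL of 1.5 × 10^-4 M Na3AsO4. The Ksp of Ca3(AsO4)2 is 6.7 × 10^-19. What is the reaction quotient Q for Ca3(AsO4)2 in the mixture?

Total volume = 143 + 213 = 356 mL.
[Ca^2+] = 4.6 × 10^-4 × (143/356) = 1.85 × 10^-4 M
[AsO4^3-] = 1.5 × 10^-4 × (213/356) = 8.97 × 10^-5 M
Ca3(AsO4)2(s) ⇌ 3 Ca^2+(aq) + 2 AsO4^3-(aq), so Q = [Ca^2+]^3[AsO4^3-]^2
Q = (1.85 x 10^-4)^3(8.97 × 10^-5)^2 = 5.1 x 10^-20
Q < Ksp, so no precipitate of Ca3(AsO4)2 forms.

Q ≈ 5.1 x 10^-20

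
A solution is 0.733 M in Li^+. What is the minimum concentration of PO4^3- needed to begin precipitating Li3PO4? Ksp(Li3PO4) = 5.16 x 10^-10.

1.31e-9 M

Li3PO4(s) ⇌ 3 Li^+ + PO4^3-
Ksp = [Li^+]^3[PO4^3-]
Precipitation begins when Q = Ksp. With [Li^+] = 0.733 M:
5.16 x 10^-10 = (0.733)^3 × [PO4^3-]
[PO4^3-] = (5.16 x 10^-10 / 3.938 x 10^-1) = 1.31 x 10^-9 M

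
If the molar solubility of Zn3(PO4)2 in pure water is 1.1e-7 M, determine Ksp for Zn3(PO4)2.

Ksp ≈ 1.7 × 10^-33

Zn3(PO4)2(s) <=> 3 Zn^2+ + 2 PO4^3-
Let s = molar solubility. Then [Zn^2+] = 3s and [PO4^3-] = 2s.
Ksp = [Zn^2+]^3[PO4^3-]^2
Substituting: Ksp = (3s)^3(2s)^2 = 108s^5
Ksp = 108 × (1.1 × 10^-7)^5 = 1.7 × 10^-33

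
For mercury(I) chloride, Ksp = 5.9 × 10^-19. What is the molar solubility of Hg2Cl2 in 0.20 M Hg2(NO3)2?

Hg2Cl2(s) ⇌ Hg2^2+ + 2 Cl^-
Ksp = [Hg2^2+][Cl^-]^2
Let s = moles of Hg2Cl2 that dissolve per litre. [Hg2^2+] = 0.20 + s ≈ 0.20, [Cl^-] = 2s (since Hg2^2+ from Hg2(NO3)2 dominates).
Ksp ≈ 0.20 × (2s)^2
s = 8.6 × 10^-10 M
Check: s = 8.6 × 10^-10 ≪ 0.20, so the approximation is valid.

s ≈ 8.6 × 10^-10 M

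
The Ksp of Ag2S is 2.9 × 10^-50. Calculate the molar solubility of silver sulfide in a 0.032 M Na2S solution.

Ag2S(s) ⇌ 2 Ag^+ + S^2-
Ksp = [Ag^+]^2[S^2-]
Let s be the molar solubility in this solution. [Ag^+] = 2s, [S^2-] = 0.032 + s ≈ 0.032 (Ksp is small, so little additional dissolves).
Ksp ≈ (2s)^2 × 0.032
s = 4.8 x 10^-25 M
Check: s = 4.8 x 10^-25 ≪ 0.032, so the approximation is valid.

s = 4.8 x 10^-25 M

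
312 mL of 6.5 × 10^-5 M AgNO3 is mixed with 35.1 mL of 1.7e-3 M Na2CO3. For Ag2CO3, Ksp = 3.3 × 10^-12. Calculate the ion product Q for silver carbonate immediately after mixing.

Q = 5.9 × 10^-13

Total volume = 312 + 35.1 = 347.1 mL.
[Ag^+] = 6.5 × 10^-5 × (312/347.1) = 5.84 x 10^-5 M
[CO3^2-] = 1.7 × 10^-3 × (35.1/347.1) = 1.72 × 10^-4 M
Ag2CO3(s) <=> 2 Ag^+(aq) + CO3^2-(aq), so Q = [Ag^+]^2[CO3^2-]
Q = (5.84 x 10^-5)^2(1.72 × 10^-4) = 5.9 x 10^-13
Q < Ksp, so no precipitate of Ag2CO3 forms.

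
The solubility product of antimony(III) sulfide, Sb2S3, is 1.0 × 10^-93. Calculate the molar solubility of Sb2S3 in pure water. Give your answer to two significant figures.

s = 9.8 × 10^-20 M

Sb2S3(s) <=> 2 Sb^3+(aq) + 3 S^2-(aq)
Ksp = [Sb^3+]^2[S^2-]^3
If s mol/L of Sb2S3 dissolves, [Sb^3+] = 2s and [S^2-] = 3s.
Ksp = (2s)^2(3s)^3 = 108s^5
s^5 = 1.0 × 10^-93 / 108, so s = 9.8 x 10^-20 M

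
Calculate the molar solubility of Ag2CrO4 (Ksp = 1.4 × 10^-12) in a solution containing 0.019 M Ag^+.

3.9e-9 M

Ag2CrO4(s) ⇌ 2 Ag^+(aq) + CrO4^2-(aq)
Ksp = [Ag^+]^2[CrO4^2-]
Let s be the molar solubility in this solution. [Ag^+] = 0.019 + 2s ≈ 0.019, [CrO4^2-] = s (common-ion effect: Ag^+ is already 0.019 M).
Ksp ≈ (0.019)^2 × s
s = 3.9 × 10^-9 M
Check: 2s = 7.8 × 10^-9 ≪ 0.019, so the approximation is valid.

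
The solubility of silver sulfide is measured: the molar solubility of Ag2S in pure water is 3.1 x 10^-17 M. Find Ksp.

Ksp ≈ 1.2 × 10^-49

Ag2S(s) ⇌ 2 Ag^+ + S^2-
Let s = molar solubility. Then [Ag^+] = 2s and [S^2-] = s.
Ksp = [Ag^+]^2[S^2-]
Ksp = (2s)^2s = 4s^3
Ksp = 4 × (3.1 × 10^-17)^3 = 1.2 x 10^-49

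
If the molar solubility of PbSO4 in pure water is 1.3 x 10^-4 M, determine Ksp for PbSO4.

1.7 × 10^-8

PbSO4(s) <=> Pb^2+ + SO4^2-
If s mol/L of PbSO4 dissolves, [Pb^2+] = s and [SO4^2-] = s.
Ksp = [Pb^2+][SO4^2-]
Ksp = (s)(s) = s^2
Ksp = (1.3 × 10^-4)^2 = 1.7 x 10^-8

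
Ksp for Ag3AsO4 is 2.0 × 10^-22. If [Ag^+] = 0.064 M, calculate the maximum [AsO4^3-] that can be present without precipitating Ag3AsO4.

Ag3AsO4(s) <=> 3 Ag^+ + AsO4^3-
Ksp = [Ag^+]^3[AsO4^3-]
Precipitation begins when Q = Ksp. With [Ag^+] = 0.064 M:
2.0 × 10^-22 = (0.064)^3 × [AsO4^3-]
[AsO4^3-] = (2.0 × 10^-22 / 2.62 × 10^-4) = 7.6 × 10^-19 M

[AsO4^3-] = 7.6e-19 M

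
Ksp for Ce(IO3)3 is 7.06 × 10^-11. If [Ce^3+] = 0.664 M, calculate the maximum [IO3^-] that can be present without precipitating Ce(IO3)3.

Ce(IO3)3(s) <=> Ce^3+ + 3 IO3^-
Ksp = [Ce^3+][IO3^-]^3
Precipitation begins when Q = Ksp. With [Ce^3+] = 0.664 M:
7.06 × 10^-11 = (0.664) × [IO3^-]^3
[IO3^-] = (7.06 × 10^-11 / 6.64 × 10^-1)^(1/3) = 4.74 × 10^-4 M

4.74e-4 M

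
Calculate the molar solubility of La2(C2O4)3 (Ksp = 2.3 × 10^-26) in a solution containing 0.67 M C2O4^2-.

La2(C2O4)3(s) <=> 2 La^3+(aq) + 3 C2O4^2-(aq)
Ksp = [La^3+]^2[C2O4^2-]^3
If s mol/L dissolves here, [La^3+] = 2s, [C2O4^2-] = 0.67 + 3s ≈ 0.67 (since the C2O4^2- already present dominates).
Ksp ≈ (2s)^2 × (0.67)^3
s = 1.4 x 10^-13 M
Check: 3s = 4.1 × 10^-13 ≪ 0.67, so the approximation is valid.

1.4e-13 M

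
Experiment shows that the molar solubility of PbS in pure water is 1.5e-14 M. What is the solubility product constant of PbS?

PbS(s) <=> Pb^2+(aq) + S^2-(aq)
Let s = molar solubility. Then [Pb^2+] = s and [S^2-] = s.
Ksp = [Pb^2+][S^2-]
Ksp = s^2
With s = 1.5 × 10^-14: Ksp = 2.3 x 10^-28

Ksp = 2.3e-28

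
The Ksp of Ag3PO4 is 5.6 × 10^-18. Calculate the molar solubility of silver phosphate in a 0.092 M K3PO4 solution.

Ag3PO4(s) ⇌ 3 Ag^+(aq) + PO4^3-(aq)
Ksp = [Ag^+]^3[PO4^3-]
Let s = moles of Ag3PO4 that dissolve per litre. [Ag^+] = 3s, [PO4^3-] = 0.092 + s ≈ 0.092 (common-ion effect: PO4^3- is already 0.092 M).
Ksp ≈ (3s)^3 × 0.092
s = 1.3 x 10^-6 M
Check: s = 1.3 × 10^-6 ≪ 0.092, so the approximation is valid.

1.3 x 10^-6 M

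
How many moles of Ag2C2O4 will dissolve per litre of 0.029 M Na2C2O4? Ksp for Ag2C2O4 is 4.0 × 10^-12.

Ag2C2O4(s) ⇌ 2 Ag^+(aq) + C2O4^2-(aq)
Ksp = [Ag^+]^2[C2O4^2-]
Let s be the molar solubility in this solution. [Ag^+] = 2s, [C2O4^2-] = 0.029 + s ≈ 0.029 (since C2O4^2- from Na2C2O4 dominates).
Ksp ≈ (2s)^2 × 0.029
s = 5.9 x 10^-6 M
Check: s = 5.9 x 10^-6 ≪ 0.029, so the approximation is valid.

s = 5.9 × 10^-6 M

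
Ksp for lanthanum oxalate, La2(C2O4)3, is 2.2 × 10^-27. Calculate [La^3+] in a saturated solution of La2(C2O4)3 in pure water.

La2(C2O4)3(s) ⇌ 2 La^3+ + 3 C2O4^2-
Ksp = [La^3+]^2[C2O4^2-]^3
With molar solubility s: [La^3+] = 2s, [C2O4^2-] = 3s.
Ksp = (2s)^2(3s)^3 = 108s^5
Solving, s = (2.2 × 10^-27/108)^(1/5) = 1.83 × 10^-6 M
[La^3+] = 2s = 3.7 × 10^-6 M

3.7 × 10^-6 M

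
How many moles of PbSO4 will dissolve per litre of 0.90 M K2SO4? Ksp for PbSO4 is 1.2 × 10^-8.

PbSO4(s) ⇌ Pb^2+(aq) + SO4^2-(aq)
Ksp = [Pb^2+][SO4^2-]
Let s be the molar solubility in this solution. [Pb^2+] = s, [SO4^2-] = 0.90 + s ≈ 0.90 (common-ion effect: SO4^2- is already 0.90 M).
Ksp ≈ s × 0.90
s = 1.3 × 10^-8 M
Check: s = 1.3 × 10^-8 ≪ 0.90, so the approximation is valid.

s = 1.3 x 10^-8 M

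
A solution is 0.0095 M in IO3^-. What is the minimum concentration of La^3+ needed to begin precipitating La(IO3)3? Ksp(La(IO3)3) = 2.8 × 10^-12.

3.3 x 10^-6 M

La(IO3)3(s) ⇌ La^3+ + 3 IO3^-
Ksp = [La^3+][IO3^-]^3
Precipitation begins when Q = Ksp. With [IO3^-] = 0.0095 M:
2.8 × 10^-12 = (0.0095)^3 × [La^3+]
[La^3+] = (2.8 × 10^-12 / 8.57 × 10^-7) = 3.3 x 10^-6 M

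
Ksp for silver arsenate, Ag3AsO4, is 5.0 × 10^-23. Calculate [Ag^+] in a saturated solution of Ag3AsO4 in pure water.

Ag3AsO4(s) ⇌ 3 Ag^+ + AsO4^3-
Ksp = [Ag^+]^3[AsO4^3-]
For each mole of Ag3AsO4 that dissolves: [Ag^+] = 3s, [AsO4^3-] = s.
So Ksp = (3s)^3 × s = 27s^4
s^4 = 5.0 × 10^-23 / 27, so s = 1.17 x 10^-6 M
[Ag^+] = 3s = 3.5 × 10^-6 M

3.5e-6 M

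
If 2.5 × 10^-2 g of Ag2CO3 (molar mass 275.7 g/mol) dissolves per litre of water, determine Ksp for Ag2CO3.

Molar solubility s = (2.5 × 10^-2 g/L) / (275.7 g/mol) = 9.07 x 10^-5 M.
Ag2CO3(s) ⇌ 2 Ag^+ + CO3^2-
For each mole of Ag2CO3 that dissolves: [Ag^+] = 2s, [CO3^2-] = s.
Ksp = [Ag^+]^2[CO3^2-]
Ksp = (2s)^2s = 4s^3
With s = 9.07 x 10^-5: Ksp = 3.0 x 10^-12

Ksp = 3.0e-12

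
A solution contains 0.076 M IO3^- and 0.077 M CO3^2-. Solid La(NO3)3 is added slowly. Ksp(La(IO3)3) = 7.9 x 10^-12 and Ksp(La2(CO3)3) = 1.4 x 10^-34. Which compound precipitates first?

La2(CO3)3

Precipitation of each salt starts when its ion product equals its Ksp.
For La(IO3)3: 7.9 x 10^-12 = (0.076)^3 × [La^3+]  ⇒  [La^3+] = 1.8 × 10^-8 M.
For La2(CO3)3: 1.4 x 10^-34 = (0.077)^3 × [La^3+]^2  ⇒  [La^3+] = 5.5 × 10^-16 M.
The salt with the lower threshold [La^3+] precipitates first: La2(CO3)3.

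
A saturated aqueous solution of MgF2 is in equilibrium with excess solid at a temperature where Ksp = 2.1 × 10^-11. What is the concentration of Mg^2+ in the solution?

[Mg^2+] = 1.7e-4 M

MgF2(s) ⇌ Mg^2+(aq) + 2 F^-(aq)
Ksp = [Mg^2+][F^-]^2
Let s = molar solubility. Then [Mg^2+] = s and [F^-] = 2s.
Ksp = s(2s)^2 = 4s^3
s^3 = 2.1 × 10^-11 / 4, so s = 1.74 × 10^-4 M
[Mg^2+] = s = 1.7 x 10^-4 M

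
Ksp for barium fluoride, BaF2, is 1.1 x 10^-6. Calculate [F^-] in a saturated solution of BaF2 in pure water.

1.3 × 10^-2 M

BaF2(s) ⇌ Ba^2+(aq) + 2 F^-(aq)
Ksp = [Ba^2+][F^-]^2
Let s = molar solubility. Then [Ba^2+] = s and [F^-] = 2s.
Ksp = s(2s)^2 = 4s^3
s = (1.1 x 10^-6 / 4)^(1/3) = 6.50 x 10^-3 M
[F^-] = 2s = 1.3 x 10^-2 M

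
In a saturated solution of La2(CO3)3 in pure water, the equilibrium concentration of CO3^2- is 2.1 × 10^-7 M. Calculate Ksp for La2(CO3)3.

Ksp = 1.8 × 10^-34

La2(CO3)3(s) ⇌ 2 La^3+(aq) + 3 CO3^2-(aq)
Stoichiometry gives [La^3+] = (2/3)[CO3^2-] = 1.40 × 10^-7 M.
Ksp = [La^3+]^2[CO3^2-]^3
Ksp = (1.40 × 10^-7)^2 × (2.1 x 10^-7)^3 = 1.8 x 10^-34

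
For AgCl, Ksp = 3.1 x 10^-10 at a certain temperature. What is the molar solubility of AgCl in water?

AgCl(s) <=> Ag^+(aq) + Cl^-(aq)
Ksp = [Ag^+][Cl^-]
If s mol/L of AgCl dissolves, [Ag^+] = s and [Cl^-] = s.
Ksp = s^2
s = (3.1 x 10^-10)^(1/2) = 1.8 × 10^-5 M

s = 1.8e-5 M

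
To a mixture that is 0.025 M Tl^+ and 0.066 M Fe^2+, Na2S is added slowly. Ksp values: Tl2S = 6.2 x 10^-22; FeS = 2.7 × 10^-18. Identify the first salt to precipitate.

Tl2S

Precipitation of each salt starts when its ion product equals its Ksp.
For Tl2S: 6.2 x 10^-22 = (0.025)^2 × [S^2-]  ⇒  [S^2-] = 9.9 × 10^-19 M.
For FeS: 2.7 × 10^-18 = 0.066 × [S^2-]  ⇒  [S^2-] = 4.1 × 10^-17 M.
The salt with the lower threshold [S^2-] precipitates first: Tl2S.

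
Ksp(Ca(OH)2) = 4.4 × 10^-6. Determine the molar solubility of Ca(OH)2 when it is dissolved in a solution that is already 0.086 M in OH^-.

Ca(OH)2(s) ⇌ Ca^2+ + 2 OH^-
Ksp = [Ca^2+][OH^-]^2
Let s = moles of Ca(OH)2 that dissolve per litre. [Ca^2+] = s, [OH^-] = 0.086 + 2s ≈ 0.086 (since the OH^- already present dominates).
Ksp ≈ s × (0.086)^2
s = 5.9 × 10^-4 M
Check: 2s = 1.2 × 10^-3 ≪ 0.086, so the approximation is valid.

s ≈ 5.9 x 10^-4 M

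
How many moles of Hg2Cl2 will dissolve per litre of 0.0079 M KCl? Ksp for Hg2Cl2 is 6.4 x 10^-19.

s ≈ 1.0 x 10^-14 M

Hg2Cl2(s) <=> Hg2^2+(aq) + 2 Cl^-(aq)
Ksp = [Hg2^2+][Cl^-]^2
Let s = moles of Hg2Cl2 that dissolve per litre. [Hg2^2+] = s, [Cl^-] = 0.0079 + 2s ≈ 0.0079 (common-ion effect: Cl^- is already 0.0079 M).
Ksp ≈ s × (0.0079)^2
s = 1.0 × 10^-14 M
Check: 2s = 2.1 x 10^-14 ≪ 0.0079, so the approximation is valid.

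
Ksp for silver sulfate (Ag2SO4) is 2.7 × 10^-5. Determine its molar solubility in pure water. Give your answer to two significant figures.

Ag2SO4(s) ⇌ 2 Ag^+(aq) + SO4^2-(aq)
Ksp = [Ag^+]^2[SO4^2-]
Let s = molar solubility. Then [Ag^+] = 2s and [SO4^2-] = s.
So Ksp = (2s)^2 × s = 4s^3
s = (2.7 × 10^-5 / 4)^(1/3) = 1.9 x 10^-2 M

s ≈ 0.019 M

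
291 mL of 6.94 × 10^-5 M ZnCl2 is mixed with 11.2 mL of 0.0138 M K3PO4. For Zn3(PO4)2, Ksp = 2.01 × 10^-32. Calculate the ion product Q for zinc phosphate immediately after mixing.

Total volume = 291 + 11.2 = 302.2 mL.
[Zn^2+] = 6.94 × 10^-5 × (291/302.2) = 6.683 × 10^-5 M
[PO4^3-] = 1.38 × 10^-2 × (11.2/302.2) = 5.114 x 10^-4 M
Zn3(PO4)2(s) ⇌ 3 Zn^2+ + 2 PO4^3-, so Q = [Zn^2+]^3[PO4^3-]^2
Q = (6.683 x 10^-5)^3(5.114 × 10^-4)^2 = 7.81 × 10^-20
Q > Ksp, so Zn3(PO4)2 will precipitate.

7.81 x 10^-20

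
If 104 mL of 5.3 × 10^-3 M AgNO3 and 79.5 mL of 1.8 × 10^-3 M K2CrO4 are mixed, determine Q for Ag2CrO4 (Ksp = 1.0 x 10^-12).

Total volume = 104 + 79.5 = 183.5 mL.
[Ag^+] = 5.3 × 10^-3 × (104/183.5) = 3.00 x 10^-3 M
[CrO4^2-] = 1.8 × 10^-3 × (79.5/183.5) = 7.80 x 10^-4 M
Ag2CrO4(s) <=> 2 Ag^+(aq) + CrO4^2-(aq), so Q = [Ag^+]^2[CrO4^2-]
Q = (3.00 × 10^-3)^2(7.80 × 10^-4) = 7.0 × 10^-9
Q > Ksp, so Ag2CrO4 will precipitate.

Q = 7.0 × 10^-9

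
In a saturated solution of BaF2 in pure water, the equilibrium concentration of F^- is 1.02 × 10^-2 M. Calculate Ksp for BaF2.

Ksp = 5.31e-7

BaF2(s) ⇌ Ba^2+(aq) + 2 F^-(aq)
Stoichiometry gives [Ba^2+] = (1/2)[F^-] = 5.100 x 10^-3 M.
Ksp = [Ba^2+][F^-]^2
Ksp = 5.100 x 10^-3 × (1.02 × 10^-2)^2 = 5.31 x 10^-7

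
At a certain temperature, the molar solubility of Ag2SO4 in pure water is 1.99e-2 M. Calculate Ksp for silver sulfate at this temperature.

Ag2SO4(s) ⇌ 2 Ag^+ + SO4^2-
Let s = molar solubility. Then [Ag^+] = 2s and [SO4^2-] = s.
Ksp = [Ag^+]^2[SO4^2-]
Ksp = (2s)^2s = 4s^3
With s = 1.99 × 10^-2: Ksp = 3.15 x 10^-5

Ksp ≈ 3.15e-5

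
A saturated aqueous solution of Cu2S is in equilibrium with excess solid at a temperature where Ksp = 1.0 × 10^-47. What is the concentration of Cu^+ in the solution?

[Cu^+] = 2.7 × 10^-16 M

Cu2S(s) ⇌ 2 Cu^+(aq) + S^2-(aq)
Ksp = [Cu^+]^2[S^2-]
If s mol/L of Cu2S dissolves, [Cu^+] = 2s and [S^2-] = s.
So Ksp = (2s)^2 × s = 4s^3
s^3 = 1.0 × 10^-47 / 4, so s = 1.36 x 10^-16 M
[Cu^+] = 2s = 2.7 × 10^-16 M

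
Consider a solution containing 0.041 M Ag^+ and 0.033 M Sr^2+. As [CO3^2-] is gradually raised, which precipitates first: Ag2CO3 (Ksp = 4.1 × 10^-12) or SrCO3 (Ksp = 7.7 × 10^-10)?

Each salt begins to precipitate when Q = Ksp, i.e. when [CO3^2-] reaches its threshold.
For Ag2CO3: 4.1 × 10^-12 = (0.041)^2 × [CO3^2-]  ⇒  [CO3^2-] = 2.4 × 10^-9 M.
For SrCO3: 7.7 × 10^-10 = 0.033 × [CO3^2-]  ⇒  [CO3^2-] = 2.3 x 10^-8 M.
The salt with the lower threshold [CO3^2-] precipitates first: Ag2CO3.

Ag2CO3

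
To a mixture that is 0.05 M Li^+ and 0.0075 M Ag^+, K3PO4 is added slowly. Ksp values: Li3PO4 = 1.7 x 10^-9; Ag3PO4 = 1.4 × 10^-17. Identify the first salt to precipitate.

Precipitation of each salt starts when its ion product equals its Ksp.
For Li3PO4: 1.7 x 10^-9 = (0.05)^3 × [PO4^3-]  ⇒  [PO4^3-] = 1.4 x 10^-5 M.
For Ag3PO4: 1.4 × 10^-17 = (0.0075)^3 × [PO4^3-]  ⇒  [PO4^3-] = 3.3 × 10^-11 M.
The salt with the lower threshold [PO4^3-] precipitates first: Ag3PO4.

Ag3PO4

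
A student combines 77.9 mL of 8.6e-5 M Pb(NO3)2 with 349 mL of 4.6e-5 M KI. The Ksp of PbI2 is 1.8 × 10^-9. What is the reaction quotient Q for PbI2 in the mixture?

Total volume = 77.9 + 349 = 426.9 mL.
[Pb^2+] = 8.6 x 10^-5 × (77.9/426.9) = 1.57 x 10^-5 M
[I^-] = 4.6 × 10^-5 × (349/426.9) = 3.76 × 10^-5 M
PbI2(s) ⇌ Pb^2+ + 2 I^-, so Q = [Pb^2+][I^-]^2
Q = (1.57 x 10^-5)(3.76 x 10^-5)^2 = 2.2 x 10^-14
Q < Ksp, so no precipitate of PbI2 forms.

2.2 x 10^-14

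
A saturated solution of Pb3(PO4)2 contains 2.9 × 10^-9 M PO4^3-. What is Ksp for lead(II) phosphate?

Ksp ≈ 6.9 × 10^-43

Pb3(PO4)2(s) <=> 3 Pb^2+(aq) + 2 PO4^3-(aq)
Stoichiometry gives [Pb^2+] = (3/2)[PO4^3-] = 4.35 × 10^-9 M.
Ksp = [Pb^2+]^3[PO4^3-]^2
Ksp = (4.35 × 10^-9)^3 × (2.9 × 10^-9)^2 = 6.9 x 10^-43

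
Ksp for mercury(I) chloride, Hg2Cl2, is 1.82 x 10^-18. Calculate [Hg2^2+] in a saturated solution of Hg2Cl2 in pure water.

[Hg2^2+] = 7.69e-7 M

Hg2Cl2(s) ⇌ Hg2^2+(aq) + 2 Cl^-(aq)
Ksp = [Hg2^2+][Cl^-]^2
If s mol/L of Hg2Cl2 dissolves, [Hg2^2+] = s and [Cl^-] = 2s.
Substituting: Ksp = s(2s)^2 = 4s^3
s^3 = 1.82 x 10^-18 / 4, so s = 7.691 x 10^-7 M
[Hg2^2+] = s = 7.69 x 10^-7 M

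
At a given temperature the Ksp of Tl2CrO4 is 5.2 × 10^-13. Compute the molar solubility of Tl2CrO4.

s = 5.1 × 10^-5 M

Tl2CrO4(s) <=> 2 Tl^+ + CrO4^2-
Ksp = [Tl^+]^2[CrO4^2-]
For each mole of Tl2CrO4 that dissolves: [Tl^+] = 2s, [CrO4^2-] = s.
Substituting: Ksp = (2s)^2s = 4s^3
Solving, s = (5.2 × 10^-13/4)^(1/3) = 5.1 × 10^-5 M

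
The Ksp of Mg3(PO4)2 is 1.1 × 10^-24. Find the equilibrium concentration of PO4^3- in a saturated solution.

1.3 x 10^-5 M

Mg3(PO4)2(s) ⇌ 3 Mg^2+(aq) + 2 PO4^3-(aq)
Ksp = [Mg^2+]^3[PO4^3-]^2
If s mol/L of Mg3(PO4)2 dissolves, [Mg^2+] = 3s and [PO4^3-] = 2s.
Substituting: Ksp = (3s)^3(2s)^2 = 108s^5
s = (1.1 × 10^-24 / 108)^(1/5) = 6.33 x 10^-6 M
[PO4^3-] = 2s = 1.3 x 10^-5 M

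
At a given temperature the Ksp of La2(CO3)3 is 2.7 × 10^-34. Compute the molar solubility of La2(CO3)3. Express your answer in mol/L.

La2(CO3)3(s) ⇌ 2 La^3+(aq) + 3 CO3^2-(aq)
Ksp = [La^3+]^2[CO3^2-]^3
If s mol/L of La2(CO3)3 dissolves, [La^3+] = 2s and [CO3^2-] = 3s.
Ksp = (2s)^2(3s)^3 = 108s^5
s = (2.7 × 10^-34 / 108)^(1/5) = 7.6 × 10^-8 M

s = 7.6 × 10^-8 M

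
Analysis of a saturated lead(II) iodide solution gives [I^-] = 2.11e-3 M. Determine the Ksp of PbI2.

PbI2(s) <=> Pb^2+(aq) + 2 I^-(aq)
Stoichiometry gives [Pb^2+] = (1/2)[I^-] = 1.055 × 10^-3 M.
Ksp = [Pb^2+][I^-]^2
Ksp = 1.055 × 10^-3 × (2.11 × 10^-3)^2 = 4.70 x 10^-9

Ksp ≈ 4.70e-9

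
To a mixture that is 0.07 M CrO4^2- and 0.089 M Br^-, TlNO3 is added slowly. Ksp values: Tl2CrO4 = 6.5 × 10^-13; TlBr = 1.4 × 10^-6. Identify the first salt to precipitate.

Tl2CrO4

Precipitation of each salt starts when its ion product equals its Ksp.
For Tl2CrO4: 6.5 × 10^-13 = 0.07 × [Tl^+]^2  ⇒  [Tl^+] = 3.0 × 10^-6 M.
For TlBr: 1.4 × 10^-6 = 0.089 × [Tl^+]  ⇒  [Tl^+] = 1.6 × 10^-5 M.
The salt with the lower threshold [Tl^+] precipitates first: Tl2CrO4.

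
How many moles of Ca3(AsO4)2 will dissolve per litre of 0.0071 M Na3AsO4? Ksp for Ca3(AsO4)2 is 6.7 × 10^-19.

Ca3(AsO4)2(s) <=> 3 Ca^2+(aq) + 2 AsO4^3-(aq)
Ksp = [Ca^2+]^3[AsO4^3-]^2
If s mol/L dissolves here, [Ca^2+] = 3s, [AsO4^3-] = 0.0071 + 2s ≈ 0.0071 (common-ion effect: AsO4^3- is already 0.0071 M).
Ksp ≈ (3s)^3 × (0.0071)^2
s = 7.9 × 10^-6 M
Check: 2s = 1.6 × 10^-5 ≪ 0.0071, so the approximation is valid.

s = 7.9 × 10^-6 M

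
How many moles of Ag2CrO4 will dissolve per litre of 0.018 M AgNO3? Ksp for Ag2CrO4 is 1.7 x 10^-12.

s ≈ 5.2 x 10^-9 M

Ag2CrO4(s) ⇌ 2 Ag^+(aq) + CrO4^2-(aq)
Ksp = [Ag^+]^2[CrO4^2-]
If s mol/L dissolves here, [Ag^+] = 0.018 + 2s ≈ 0.018, [CrO4^2-] = s (Ksp is small, so little additional dissolves).
Ksp ≈ (0.018)^2 × s
s = 5.2 × 10^-9 M
Check: 2s = 1.0 x 10^-8 ≪ 0.018, so the approximation is valid.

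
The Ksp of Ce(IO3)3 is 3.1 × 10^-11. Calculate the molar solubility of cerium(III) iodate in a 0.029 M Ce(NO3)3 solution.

Ce(IO3)3(s) ⇌ Ce^3+ + 3 IO3^-
Ksp = [Ce^3+][IO3^-]^3
Let s = moles of Ce(IO3)3 that dissolve per litre. [Ce^3+] = 0.029 + s ≈ 0.029, [IO3^-] = 3s (common-ion effect: Ce^3+ is already 0.029 M).
Ksp ≈ 0.029 × (3s)^3
s = 3.4 x 10^-4 M
Check: s = 3.4 x 10^-4 ≪ 0.029, so the approximation is valid.

3.4 x 10^-4 M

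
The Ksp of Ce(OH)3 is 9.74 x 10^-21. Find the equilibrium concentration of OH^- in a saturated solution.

Ce(OH)3(s) <=> Ce^3+ + 3 OH^-
Ksp = [Ce^3+][OH^-]^3
If s mol/L of Ce(OH)3 dissolves, [Ce^3+] = s and [OH^-] = 3s.
Substituting: Ksp = s(3s)^3 = 27s^4
s^4 = 9.74 x 10^-21 / 27, so s = 4.358 × 10^-6 M
[OH^-] = 3s = 1.31 × 10^-5 M

[OH^-] ≈ 1.31 × 10^-5 M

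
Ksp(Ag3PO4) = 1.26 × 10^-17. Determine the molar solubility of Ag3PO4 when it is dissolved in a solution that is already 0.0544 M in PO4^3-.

Ag3PO4(s) <=> 3 Ag^+(aq) + PO4^3-(aq)
Ksp = [Ag^+]^3[PO4^3-]
Let s = moles of Ag3PO4 that dissolve per litre. [Ag^+] = 3s, [PO4^3-] = 0.0544 + s ≈ 0.0544 (common-ion effect: PO4^3- is already 0.0544 M).
Ksp ≈ (3s)^3 × 0.0544
s = 2.05 × 10^-6 M
Check: s = 2.0 × 10^-6 ≪ 0.0544, so the approximation is valid.

s = 2.05e-6 M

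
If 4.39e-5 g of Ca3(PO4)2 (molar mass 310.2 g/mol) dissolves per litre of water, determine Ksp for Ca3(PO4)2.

6.13e-33

Molar solubility s = (4.39 × 10^-5 g/L) / (310.2 g/mol) = 1.415 x 10^-7 M.
Ca3(PO4)2(s) ⇌ 3 Ca^2+ + 2 PO4^3-
For each mole of Ca3(PO4)2 that dissolves: [Ca^2+] = 3s, [PO4^3-] = 2s.
Ksp = [Ca^2+]^3[PO4^3-]^2
So Ksp = (3s)^3 × (2s)^2 = 108s^5
With s = 1.415 × 10^-7: Ksp = 6.13 × 10^-33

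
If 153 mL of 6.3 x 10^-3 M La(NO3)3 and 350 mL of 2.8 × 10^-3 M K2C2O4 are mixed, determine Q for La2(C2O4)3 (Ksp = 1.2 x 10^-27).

Q = 2.7 x 10^-14

Total volume = 153 + 350 = 503 mL.
[La^3+] = 6.3 × 10^-3 × (153/503) = 1.92 × 10^-3 M
[C2O4^2-] = 2.8 × 10^-3 × (350/503) = 1.95 × 10^-3 M
La2(C2O4)3(s) <=> 2 La^3+ + 3 C2O4^2-, so Q = [La^3+]^2[C2O4^2-]^3
Q = (1.92 x 10^-3)^2(1.95 x 10^-3)^3 = 2.7 × 10^-14
Q > Ksp, so La2(C2O4)3 will precipitate.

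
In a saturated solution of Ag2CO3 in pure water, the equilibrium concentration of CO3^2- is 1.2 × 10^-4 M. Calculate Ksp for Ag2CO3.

Ag2CO3(s) ⇌ 2 Ag^+ + CO3^2-
Stoichiometry gives [Ag^+] = (2/1)[CO3^2-] = 2.40 × 10^-4 M.
Ksp = [Ag^+]^2[CO3^2-]
Ksp = (2.40 x 10^-4)^2 × 1.2 × 10^-4 = 6.9 × 10^-12

Ksp ≈ 6.9 × 10^-12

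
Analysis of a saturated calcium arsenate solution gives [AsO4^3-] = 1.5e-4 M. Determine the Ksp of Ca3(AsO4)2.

Ksp ≈ 2.6e-19

Ca3(AsO4)2(s) <=> 3 Ca^2+(aq) + 2 AsO4^3-(aq)
Stoichiometry gives [Ca^2+] = (3/2)[AsO4^3-] = 2.25 × 10^-4 M.
Ksp = [Ca^2+]^3[AsO4^3-]^2
Ksp = (2.25 × 10^-4)^3 × (1.5 × 10^-4)^2 = 2.6 x 10^-19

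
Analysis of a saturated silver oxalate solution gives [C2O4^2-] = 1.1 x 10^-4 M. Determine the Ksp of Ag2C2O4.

Ag2C2O4(s) ⇌ 2 Ag^+ + C2O4^2-
Stoichiometry gives [Ag^+] = (2/1)[C2O4^2-] = 2.20 × 10^-4 M.
Ksp = [Ag^+]^2[C2O4^2-]
Ksp = (2.20 × 10^-4)^2 × 1.1 x 10^-4 = 5.3 x 10^-12

Ksp ≈ 5.3 × 10^-12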